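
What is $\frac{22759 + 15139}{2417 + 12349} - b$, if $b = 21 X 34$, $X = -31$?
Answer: $\frac{163434271}{7383} \approx 22137.0$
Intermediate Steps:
$b = -22134$ ($b = 21 \left(-31\right) 34 = \left(-651\right) 34 = -22134$)
$\frac{22759 + 15139}{2417 + 12349} - b = \frac{22759 + 15139}{2417 + 12349} - -22134 = \frac{37898}{14766} + 22134 = 37898 \cdot \frac{1}{14766} + 22134 = \frac{18949}{7383} + 22134 = \frac{163434271}{7383}$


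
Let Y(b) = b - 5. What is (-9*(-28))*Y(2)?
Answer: -756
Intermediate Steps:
Y(b) = -5 + b
(-9*(-28))*Y(2) = (-9*(-28))*(-5 + 2) = 252*(-3) = -756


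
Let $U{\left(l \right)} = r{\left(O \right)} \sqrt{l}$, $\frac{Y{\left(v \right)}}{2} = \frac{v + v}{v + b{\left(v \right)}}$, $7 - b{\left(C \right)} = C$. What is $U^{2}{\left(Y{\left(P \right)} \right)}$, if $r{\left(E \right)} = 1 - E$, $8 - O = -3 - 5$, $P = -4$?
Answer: $- \frac{3600}{7} \approx -514.29$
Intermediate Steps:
$b{\left(C \right)} = 7 - C$
$Y{\left(v \right)} = \frac{4 v}{7}$ ($Y{\left(v \right)} = 2 \frac{v + v}{v - \left(-7 + v\right)} = 2 \frac{2 v}{7} = \frac{4 v}{7}$)
$O = 16$ ($O = 8 - \left(-3 - 5\right) = 8 - -8 = 8 + 8 = 16$)
$U{\left(l \right)} = - 15 \sqrt{l}$ ($U{\left(l \right)} = \left(1 - 16\right) \sqrt{l} = - 15 \sqrt{l}$)
$U^{2}{\left(Y{\left(P \right)} \right)} = \left(- 15 \sqrt{\frac{4}{7} \left(-4\right)}\right)^{2} = \left(- 15 \sqrt{- \frac{16}{7}}\right)^{2} = \left(- 15 \frac{4 i \sqrt{7}}{7}\right)^{2} = \left(- \frac{60 i \sqrt{7}}{7}\right)^{2} = - \frac{3600}{7}$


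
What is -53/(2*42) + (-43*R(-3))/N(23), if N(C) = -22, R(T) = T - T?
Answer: -53/84 ≈ -0.63095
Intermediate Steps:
R(T) = 0
-53/(2*42) + (-43*R(-3))/N(23) = -53/(2*42) - 43*0/(-22) = -53/84 + 0*(-1/22) = -53*1/84 + 0 = -53/84 + 0 = -53/84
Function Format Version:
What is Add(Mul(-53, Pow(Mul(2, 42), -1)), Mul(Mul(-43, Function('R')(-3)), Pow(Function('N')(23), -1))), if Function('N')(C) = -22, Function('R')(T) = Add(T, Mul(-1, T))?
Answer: Rational(-53, 84) ≈ -0.63095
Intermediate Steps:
Function('R')(T) = 0
Add(Mul(-53, Pow(Mul(2, 42), -1)), Mul(Mul(-43, Function('R')(-3)), Pow(Function('N')(23), -1))) = Add(Mul(-53, Pow(Mul(2, 42), -1)), Mul(Mul(-43, 0), Pow(-22, -1))) = Add(Mul(-53, Pow(84, -1)), Mul(0, Rational(-1, 22))) = Add(Mul(-53, Rational(1, 84)), 0) = Add(Rational(-53, 84), 0) = Rational(-53, 84)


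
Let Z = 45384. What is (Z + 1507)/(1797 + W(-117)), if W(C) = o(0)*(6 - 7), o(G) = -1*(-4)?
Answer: 46891/1793 ≈ 26.152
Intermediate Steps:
o(G) = 4
W(C) = -4 (W(C) = 4*(6 - 7) = 4*(-1) = -4)
(Z + 1507)/(1797 + W(-117)) = (45384 + 1507)/(1797 - 4) = 46891/1793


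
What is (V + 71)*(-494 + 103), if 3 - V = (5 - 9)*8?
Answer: -41446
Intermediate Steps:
V = 35 (V = 3 - (5 - 9)*8 = 3 - (-4)*8 = 3 - 1*(-32) = 3 + 32 = 35)
(V + 71)*(-494 + 103) = (35 + 71)*(-494 + 103) = 106*(-391) = -41446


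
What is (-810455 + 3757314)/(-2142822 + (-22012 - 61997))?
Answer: -2946859/2226831 ≈ -1.3233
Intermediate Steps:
(-810455 + 3757314)/(-2142822 + (-22012 - 61997)) = 2946859/(-2142822 - 84009) = 2946859/(-2226831) = 2946859*(-1/2226831) = -2946859/2226831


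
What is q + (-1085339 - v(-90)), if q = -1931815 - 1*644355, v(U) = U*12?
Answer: -3660429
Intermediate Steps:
v(U) = 12*U
q = -2576170 (q = -1931815 - 644355 = -2576170)
q + (-1085339 - v(-90)) = -2576170 + (-1085339 - 12*(-90)) = -2576170 + (-1085339 - 1*(-1080)) = -2576170 + (-1085339 + 1080) = -2576170 - 1084259 = -3660429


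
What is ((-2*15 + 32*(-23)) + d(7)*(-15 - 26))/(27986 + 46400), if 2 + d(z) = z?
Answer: -971/74386 ≈ -0.013054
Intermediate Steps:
d(z) = -2 + z
((-2*15 + 32*(-23)) + d(7)*(-15 - 26))/(27986 + 46400) = ((-2*15 + 32*(-23)) + (-2 + 7)*(-15 - 26))/(27986 + 46400) = ((-30 - 736) + 5*(-41))/74386 = (-766 - 205)*(1/74386) = -971*1/74386 = -971/74386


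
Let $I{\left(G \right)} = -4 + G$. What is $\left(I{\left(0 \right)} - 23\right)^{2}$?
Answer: $729$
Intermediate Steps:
$\left(I{\left(0 \right)} - 23\right)^{2} = \left(\left(-4 + 0\right) - 23\right)^{2} = \left(-4 - 23\right)^{2} = \left(-27\right)^{2} = 729$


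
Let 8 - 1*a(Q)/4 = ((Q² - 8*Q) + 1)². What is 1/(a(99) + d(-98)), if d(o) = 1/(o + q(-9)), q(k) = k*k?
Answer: -17/5520246257 ≈ -3.0796e-9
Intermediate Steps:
q(k) = k²
d(o) = 1/(81 + o) (d(o) = 1/(o + (-9)²) = 1/(o + 81) = 1/(81 + o))
a(Q) = 32 - 4*(1 + Q² - 8*Q)² (a(Q) = 32 - 4*((Q² - 8*Q) + 1)² = 32 - 4*(1 + Q² - 8*Q)²)
1/(a(99) + d(-98)) = 1/((32 - 4*(1 + 99² - 8*99)²) + 1/(81 - 98)) = 1/((32 - 4*(1 + 9801 - 792)²) + 1/(-17)) = 1/((32 - 4*9010²) - 1/17) = 1/((32 - 4*81180100) - 1/17) = 1/((32 - 324720400) - 1/17) = 1/(-324720368 - 1/17) = 1/(-5520246257/17) = -17/5520246257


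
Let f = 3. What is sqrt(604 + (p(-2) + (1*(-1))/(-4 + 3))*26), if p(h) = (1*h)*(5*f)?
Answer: 5*I*sqrt(6) ≈ 12.247*I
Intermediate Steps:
p(h) = 15*h (p(h) = (1*h)*(5*3) = h*15 = 15*h)
sqrt(604 + (p(-2) + (1*(-1))/(-4 + 3))*26) = sqrt(604 + (15*(-2) + (1*(-1))/(-4 + 3))*26) = sqrt(604 + (-30 - 1/(-1))*26) = sqrt(604 + (-30 - 1*(-1))*26) = sqrt(604 + (-30 + 1)*26) = sqrt(604 - 29*26) = sqrt(604 - 754) = sqrt(-150) = 5*I*sqrt(6)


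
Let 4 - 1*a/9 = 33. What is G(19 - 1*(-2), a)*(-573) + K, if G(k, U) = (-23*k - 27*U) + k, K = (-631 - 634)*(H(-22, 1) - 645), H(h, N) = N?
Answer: -2958545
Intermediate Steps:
a = -261 (a = 36 - 9*33 = 36 - 297 = -261)
K = 814660 (K = (-631 - 634)*(1 - 645) = -1265*(-644) = 814660)
G(k, U) = -27*U - 22*k (G(k, U) = (-27*U - 23*k) + k = -27*U - 22*k)
G(19 - 1*(-2), a)*(-573) + K = (-27*(-261) - 22*(19 - 1*(-2)))*(-573) + 814660 = (7047 - 22*(19 + 2))*(-573) + 814660 = (7047 - 22*21)*(-573) + 814660 = (7047 - 462)*(-573) + 814660 = 6585*(-573) + 814660 = -3773205 + 814660 = -2958545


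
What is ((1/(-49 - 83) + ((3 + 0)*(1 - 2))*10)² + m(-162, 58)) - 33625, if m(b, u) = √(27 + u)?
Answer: -570192479/17424 + √85 ≈ -32715.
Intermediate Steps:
((1/(-49 - 83) + ((3 + 0)*(1 - 2))*10)² + m(-162, 58)) - 33625 = ((1/(-49 - 83) + ((3 + 0)*(1 - 2))*10)² + √(27 + 58)) - 33625 = ((1/(-132) + (3*(-1))*10)² + √85) - 33625 = ((-1/132 - 3*10)² + √85) - 33625 = ((-1/132 - 30)² + √85) - 33625 = ((-3961/132)² + √85) - 33625 = (15689521/17424 + √85) - 33625 = -570192479/17424 + √85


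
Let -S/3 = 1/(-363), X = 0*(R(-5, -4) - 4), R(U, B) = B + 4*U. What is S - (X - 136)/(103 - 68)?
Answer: 16491/4235 ≈ 3.8940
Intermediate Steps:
X = 0 (X = 0*((-4 + 4*(-5)) - 4) = 0*((-4 - 20) - 4) = 0*(-24 - 4) = 0*(-28) = 0)
S = 1/121 (S = -3/(-363) = -3*(-1/363) = 1/121 ≈ 0.0082645)
S - (X - 136)/(103 - 68) = 1/121 - (0 - 136)/(103 - 68) = 1/121 - (-136)/35 = 1/121 - 1*(-136/35) = 1/121 + 136/35 = 16491/4235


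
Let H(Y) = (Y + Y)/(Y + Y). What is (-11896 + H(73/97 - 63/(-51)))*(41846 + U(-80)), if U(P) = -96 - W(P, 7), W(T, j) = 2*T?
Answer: -498519450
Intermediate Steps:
H(Y) = 1 (H(Y) = (2*Y)/((2*Y)) = (2*Y)*(1/(2*Y)) = 1)
U(P) = -96 - 2*P
(-11896 + H(73/97 - 63/(-51)))*(41846 + U(-80)) = (-11896 + 1)*(41846 + (-96 - 2*(-80))) = -11895*(41846 + (-96 + 160)) = -11895*(41846 + 64) = -11895*41910 = -498519450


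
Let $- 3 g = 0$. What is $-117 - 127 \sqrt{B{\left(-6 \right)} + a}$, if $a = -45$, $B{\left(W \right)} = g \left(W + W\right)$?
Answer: $-117 - 381 i \sqrt{5} \approx -117.0 - 851.94 i$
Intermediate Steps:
$g = 0$ ($g = \left(- \frac{1}{3}\right) 0 = 0$)
$B{\left(W \right)} = 0$ ($B{\left(W \right)} = 0 \left(W + W\right) = 0 \cdot 2 W = 0$)
$-117 - 127 \sqrt{B{\left(-6 \right)} + a} = -117 - 127 \sqrt{0 - 45} = -117 - 127 \sqrt{-45} = -117 - 127 \cdot 3 i \sqrt{5} = -117 - 381 i \sqrt{5}$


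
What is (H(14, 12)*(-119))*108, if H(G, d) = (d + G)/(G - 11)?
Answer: -111384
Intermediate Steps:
H(G, d) = (G + d)/(-11 + G)
(H(14, 12)*(-119))*108 = (((14 + 12)/(-11 + 14))*(-119))*108 = ((26/3)*(-119))*108 = -3094/3*108 = -111384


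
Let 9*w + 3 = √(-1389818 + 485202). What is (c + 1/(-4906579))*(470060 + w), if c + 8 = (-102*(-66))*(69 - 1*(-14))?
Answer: 1288687944077887763/4906579 + 1827694135394*I*√226154/14719737 ≈ 2.6264e+11 + 5.9048e+7*I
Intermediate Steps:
w = -⅓ + 2*I*√226154/9 (w = -⅓ + √(-1389818 + 485202)/9 = -⅓ + √(-904616)/9 = -⅓ + (2*I*√226154)/9 = -⅓ + 2*I*√226154/9 ≈ -0.33333 + 105.68*I)
c = 558748 (c = -8 + (-102*(-66))*(69 - 1*(-14)) = -8 + 6732*(69 + 14) = -8 + 6732*83 = -8 + 558756 = 558748)
(c + 1/(-4906579))*(470060 + w) = (558748 + 1/(-4906579))*(470060 + (-⅓ + 2*I*√226154/9)) = (558748 - 1/4906579)*(1410179/3 + 2*I*√226154/9) = 2741541203091*(1410179/3 + 2*I*√226154/9)/4906579 = 1288687944077887763/4906579 + 1827694135394*I*√226154/14719737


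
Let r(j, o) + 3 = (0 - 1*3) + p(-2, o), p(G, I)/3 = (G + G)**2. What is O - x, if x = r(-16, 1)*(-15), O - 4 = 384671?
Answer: 385305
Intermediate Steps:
O = 384675 (O = 4 + 384671 = 384675)
p(G, I) = 12*G**2 (p(G, I) = 3*(G + G)**2 = 3*(2*G)**2 = 3*(4*G**2) = 12*G**2)
r(j, o) = 42 (r(j, o) = -3 + ((0 - 1*3) + 12*(-2)**2) = -3 + ((0 - 3) + 12*4) = -3 + (-3 + 48) = -3 + 45 = 42)
x = -630 (x = 42*(-15) = -630)
O - x = 384675 - 1*(-630) = 384675 + 630 = 385305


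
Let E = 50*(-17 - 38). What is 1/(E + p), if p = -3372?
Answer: -1/6122 ≈ -0.00016335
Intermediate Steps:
E = -2750 (E = 50*(-55) = -2750)
1/(E + p) = 1/(-2750 - 3372) = 1/(-6122) = -1/6122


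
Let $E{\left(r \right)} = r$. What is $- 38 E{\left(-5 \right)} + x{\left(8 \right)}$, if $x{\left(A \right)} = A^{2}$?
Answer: $254$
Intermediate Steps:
$- 38 E{\left(-5 \right)} + x{\left(8 \right)} = \left(-38\right) \left(-5\right) + 8^{2} = 190 + 64 = 254$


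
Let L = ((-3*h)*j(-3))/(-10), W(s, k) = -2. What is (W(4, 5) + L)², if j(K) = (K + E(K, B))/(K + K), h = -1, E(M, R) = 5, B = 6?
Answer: 361/100 ≈ 3.6100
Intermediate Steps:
j(K) = (5 + K)/(2*K) (j(K) = (K + 5)/(K + K) = (5 + K)/((2*K)) = (5 + K)*(1/(2*K)) = (5 + K)/(2*K))
L = ⅒ (L = ((-3*(-1))*((½)*(5 - 3)/(-3)))/(-10) = (3*((½)*(-⅓)*2))*(-⅒) = (3*(-⅓))*(-⅒) = -1*(-⅒) = ⅒ ≈ 0.10000)
(W(4, 5) + L)² = (-2 + ⅒)² = (-19/10)² = 361/100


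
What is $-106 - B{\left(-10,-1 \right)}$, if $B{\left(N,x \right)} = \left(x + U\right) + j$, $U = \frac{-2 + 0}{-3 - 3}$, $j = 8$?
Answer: $- \frac{340}{3} \approx -113.33$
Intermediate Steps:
$U = \frac{1}{3}$ ($U = - \frac{2}{-6} = \left(-2\right) \left(- \frac{1}{6}\right) = \frac{1}{3} \approx 0.33333$)
$B{\left(N,x \right)} = \frac{25}{3} + x$ ($B{\left(N,x \right)} = \left(x + \frac{1}{3}\right) + 8 = \left(\frac{1}{3} + x\right) + 8 = \frac{25}{3} + x$)
$-106 - B{\left(-10,-1 \right)} = -106 - \left(\frac{25}{3} - 1\right) = -106 - \frac{22}{3} = - \frac{340}{3}$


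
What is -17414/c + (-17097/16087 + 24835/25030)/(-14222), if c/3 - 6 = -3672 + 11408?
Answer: -9972229194392299/13300593099230892 ≈ -0.74976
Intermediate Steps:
c = 23226 (c = 18 + 3*(-3672 + 11408) = 18 + 3*7736 = 18 + 23208 = 23226)
-17414/c + (-17097/16087 + 24835/25030)/(-14222) = -17414/23226 + (-17097/16087 + 24835/25030)/(-14222) = -17414*1/23226 + (-17097*1/16087 + 24835*(1/25030))*(-1/14222) = -8707/11613 + (-17097/16087 + 4967/5006)*(-1/14222) = -8707/11613 - 5683453/80531522*(-1/14222) = -8707/11613 + 5683453/1145319305884 = -9972229194392299/13300593099230892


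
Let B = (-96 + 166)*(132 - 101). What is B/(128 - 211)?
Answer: -2170/83 ≈ -26.145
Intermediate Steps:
B = 2170 (B = 70*31 = 2170)
B/(128 - 211) = 2170/(128 - 211) = 2170/(-83) = -1/83*2170 = -2170/83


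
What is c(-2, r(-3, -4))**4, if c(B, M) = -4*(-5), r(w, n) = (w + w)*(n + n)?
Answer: 160000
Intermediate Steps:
r(w, n) = 4*n*w (r(w, n) = (2*w)*(2*n) = 4*n*w)
c(B, M) = 20
c(-2, r(-3, -4))**4 = 20**4 = 160000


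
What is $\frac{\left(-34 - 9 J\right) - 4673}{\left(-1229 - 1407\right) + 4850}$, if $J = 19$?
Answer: $- \frac{271}{123} \approx -2.2033$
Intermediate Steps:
$\frac{\left(-34 - 9 J\right) - 4673}{\left(-1229 - 1407\right) + 4850} = \frac{\left(-34 - 171\right) - 4673}{\left(-1229 - 1407\right) + 4850} = \frac{\left(-34 - 171\right) - 4673}{-2636 + 4850} = \frac{-205 - 4673}{2214} = \left(-4878\right) \frac{1}{2214} = - \frac{271}{123}$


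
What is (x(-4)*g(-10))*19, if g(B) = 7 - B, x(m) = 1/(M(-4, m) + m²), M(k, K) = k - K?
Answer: 323/16 ≈ 20.188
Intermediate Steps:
x(m) = 1/(-4 + m² - m) (x(m) = 1/((-4 - m) + m²) = 1/(-4 + m² - m))
(x(-4)*g(-10))*19 = ((7 - 1*(-10))/(-4 + (-4)² - 1*(-4)))*19 = ((7 + 10)/(-4 + 16 + 4))*19 = (17/16)*19 = 323/16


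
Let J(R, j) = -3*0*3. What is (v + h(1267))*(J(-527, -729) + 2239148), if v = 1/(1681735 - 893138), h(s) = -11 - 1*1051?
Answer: -64664278883756/27193 ≈ -2.3780e+9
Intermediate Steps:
J(R, j) = 0 (J(R, j) = 0*3 = 0)
h(s) = -1062 (h(s) = -11 - 1051 = -1062)
v = 1/788597 ≈ 1.2681e-6
(v + h(1267))*(J(-527, -729) + 2239148) = (1/788597 - 1062)*(0 + 2239148) = -837490013/788597*2239148 = -64664278883756/27193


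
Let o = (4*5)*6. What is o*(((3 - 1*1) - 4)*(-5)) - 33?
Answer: 1167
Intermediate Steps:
o = 120 (o = 20*6 = 120)
o*(((3 - 1*1) - 4)*(-5)) - 33 = 120*(((3 - 1*1) - 4)*(-5)) - 33 = 120*(((3 - 1) - 4)*(-5)) - 33 = 120*((2 - 4)*(-5)) - 33 = 120*(-2*(-5)) - 33 = 120*10 - 33 = 1200 - 33 = 1167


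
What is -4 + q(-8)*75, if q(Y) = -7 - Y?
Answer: 71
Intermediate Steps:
-4 + q(-8)*75 = -4 + (-7 - 1*(-8))*75 = -4 + (-7 + 8)*75 = -4 + 1*75 = -4 + 75 = 71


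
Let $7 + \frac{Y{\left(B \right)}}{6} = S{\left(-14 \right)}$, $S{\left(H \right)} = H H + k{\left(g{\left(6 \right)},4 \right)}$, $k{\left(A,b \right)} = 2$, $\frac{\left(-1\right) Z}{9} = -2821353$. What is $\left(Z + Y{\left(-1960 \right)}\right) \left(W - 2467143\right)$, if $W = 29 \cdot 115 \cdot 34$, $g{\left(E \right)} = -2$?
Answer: $-59769610191219$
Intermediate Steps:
$Z = 25392177$ ($Z = \left(-9\right) \left(-2821353\right) = 25392177$)
$W = 113390$ ($W = 3335 \cdot 34 = 113390$)
$S{\left(H \right)} = 2 + H^{2}$ ($S{\left(H \right)} = H H + 2 = H^{2} + 2 = 2 + H^{2}$)
$Y{\left(B \right)} = 1146$ ($Y{\left(B \right)} = -42 + 6 \left(2 + \left(-14\right)^{2}\right) = -42 + 6 \left(2 + 196\right) = -42 + 6 \cdot 198 = -42 + 1188 = 1146$)
$\left(Z + Y{\left(-1960 \right)}\right) \left(W - 2467143\right) = \left(25392177 + 1146\right) \left(113390 - 2467143\right) = 25393323 \left(-2353753\right) = -59769610191219$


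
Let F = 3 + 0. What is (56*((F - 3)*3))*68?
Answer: 0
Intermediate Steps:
F = 3
(56*((F - 3)*3))*68 = (56*((3 - 3)*3))*68 = (56*(0*3))*68 = (56*0)*68 = 0*68 = 0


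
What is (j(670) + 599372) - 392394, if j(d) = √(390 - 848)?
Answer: 206978 + I*√458 ≈ 2.0698e+5 + 21.401*I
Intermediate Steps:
j(d) = I*√458 (j(d) = √(-458) = I*√458)
(j(670) + 599372) - 392394 = (I*√458 + 599372) - 392394 = (599372 + I*√458) - 392394 = 206978 + I*√458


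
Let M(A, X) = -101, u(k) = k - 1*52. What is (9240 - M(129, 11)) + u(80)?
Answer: 9369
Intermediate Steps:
u(k) = -52 + k (u(k) = k - 52 = -52 + k)
(9240 - M(129, 11)) + u(80) = (9240 - 1*(-101)) + (-52 + 80) = (9240 + 101) + 28 = 9341 + 28 = 9369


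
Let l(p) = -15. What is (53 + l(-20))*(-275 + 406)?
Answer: 4978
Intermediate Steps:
(53 + l(-20))*(-275 + 406) = (53 - 15)*(-275 + 406) = 38*131 = 4978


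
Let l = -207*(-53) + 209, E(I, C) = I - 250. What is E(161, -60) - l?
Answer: -11269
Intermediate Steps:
E(I, C) = -250 + I
l = 11180 (l = 10971 + 209 = 11180)
E(161, -60) - l = (-250 + 161) - 1*11180 = -89 - 11180 = -11269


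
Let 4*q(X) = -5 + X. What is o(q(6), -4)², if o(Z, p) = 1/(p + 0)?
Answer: 1/16 ≈ 0.062500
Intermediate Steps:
q(X) = -5/4 + X/4 (q(X) = (-5 + X)/4 = -5/4 + X/4)
o(Z, p) = 1/p
o(q(6), -4)² = (1/(-4))² = (-¼)² = 1/16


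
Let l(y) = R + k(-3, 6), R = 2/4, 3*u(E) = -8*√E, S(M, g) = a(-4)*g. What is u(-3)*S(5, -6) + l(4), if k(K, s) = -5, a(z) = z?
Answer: -9/2 - 64*I*√3 ≈ -4.5 - 110.85*I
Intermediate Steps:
S(M, g) = -4*g
u(E) = -8*√E/3 (u(E) = (-8*√E)/3 = -8*√E/3)
R = ½ (R = 2*(¼) = ½ ≈ 0.50000)
l(y) = -9/2 (l(y) = ½ - 5 = -9/2)
u(-3)*S(5, -6) + l(4) = (-8*I*√3/3)*(-4*(-6)) - 9/2 = -8*I*√3/3*24 - 9/2 = -64*I*√3 - 9/2 = -9/2 - 64*I*√3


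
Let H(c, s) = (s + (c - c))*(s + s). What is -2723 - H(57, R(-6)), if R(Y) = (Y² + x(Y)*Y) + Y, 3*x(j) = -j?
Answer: -3371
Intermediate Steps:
x(j) = -j/3 (x(j) = (-j)/3 = -j/3)
R(Y) = Y + 2*Y²/3 (R(Y) = (Y² + (-Y/3)*Y) + Y = (Y² - Y²/3) + Y = 2*Y²/3 + Y = Y + 2*Y²/3)
H(c, s) = 2*s² (H(c, s) = (s + 0)*(2*s) = s*(2*s) = 2*s²)
-2723 - H(57, R(-6)) = -2723 - 2*((⅓)*(-6)*(3 + 2*(-6)))² = -2723 - 2*((⅓)*(-6)*(3 - 12))² = -2723 - 2*((⅓)*(-6)*(-9))² = -2723 - 2*18² = -2723 - 2*324 = -2723 - 1*648 = -2723 - 648 = -3371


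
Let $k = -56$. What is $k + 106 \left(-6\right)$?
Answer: $-692$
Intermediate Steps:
$k + 106 \left(-6\right) = -56 + 106 \left(-6\right) = -56 - 636 = -692$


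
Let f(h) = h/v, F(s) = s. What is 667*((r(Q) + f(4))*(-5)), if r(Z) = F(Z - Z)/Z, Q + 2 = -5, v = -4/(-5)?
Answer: -16675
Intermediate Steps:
v = ⅘ (v = -4*(-⅕) = ⅘ ≈ 0.80000)
Q = -7 (Q = -2 - 5 = -7)
f(h) = 5*h/4 (f(h) = h/(⅘) = h*(5/4) = 5*h/4)
r(Z) = 0 (r(Z) = (Z - Z)/Z = 0/Z = 0)
667*((r(Q) + f(4))*(-5)) = 667*((0 + (5/4)*4)*(-5)) = 667*((0 + 5)*(-5)) = 667*(5*(-5)) = 667*(-25) = -16675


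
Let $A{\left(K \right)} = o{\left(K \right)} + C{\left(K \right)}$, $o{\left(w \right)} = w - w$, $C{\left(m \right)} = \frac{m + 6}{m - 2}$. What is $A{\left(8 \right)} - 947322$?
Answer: $- \frac{2841959}{3} \approx -9.4732 \cdot 10^{5}$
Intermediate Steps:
$C{\left(m \right)} = \frac{6 + m}{-2 + m}$
$o{\left(w \right)} = 0$
$A{\left(K \right)} = \frac{6 + K}{-2 + K}$ ($A{\left(K \right)} = 0 + \frac{6 + K}{-2 + K} = \frac{6 + K}{-2 + K}$)
$A{\left(8 \right)} - 947322 = \frac{6 + 8}{-2 + 8} - 947322 = \frac{1}{6} \cdot 14 - 947322 = \frac{7}{3} - 947322 = - \frac{2841959}{3}$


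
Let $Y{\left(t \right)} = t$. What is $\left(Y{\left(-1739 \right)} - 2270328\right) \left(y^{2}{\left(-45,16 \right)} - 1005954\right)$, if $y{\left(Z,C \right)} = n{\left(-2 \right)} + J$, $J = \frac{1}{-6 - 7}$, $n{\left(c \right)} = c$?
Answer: $\frac{386263879552299}{169} \approx 2.2856 \cdot 10^{12}$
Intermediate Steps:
$J = - \frac{1}{13}$ ($J = \frac{1}{-6 - 7} = \frac{1}{-13} = - \frac{1}{13} \approx -0.076923$)
$y{\left(Z,C \right)} = - \frac{27}{13}$ ($y{\left(Z,C \right)} = -2 - \frac{1}{13} = - \frac{27}{13}$)
$\left(Y{\left(-1739 \right)} - 2270328\right) \left(y^{2}{\left(-45,16 \right)} - 1005954\right) = \left(-1739 - 2270328\right) \left(\left(- \frac{27}{13}\right)^{2} - 1005954\right) = - 2272067 \left(\frac{729}{169} - 1005954\right) = \left(-2272067\right) \left(- \frac{170005497}{169}\right) = \frac{386263879552299}{169}$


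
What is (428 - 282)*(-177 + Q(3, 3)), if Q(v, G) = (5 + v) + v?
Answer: -24236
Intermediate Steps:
Q(v, G) = 5 + 2*v
(428 - 282)*(-177 + Q(3, 3)) = (428 - 282)*(-177 + (5 + 2*3)) = 146*(-177 + (5 + 6)) = 146*(-177 + 11) = 146*(-166) = -24236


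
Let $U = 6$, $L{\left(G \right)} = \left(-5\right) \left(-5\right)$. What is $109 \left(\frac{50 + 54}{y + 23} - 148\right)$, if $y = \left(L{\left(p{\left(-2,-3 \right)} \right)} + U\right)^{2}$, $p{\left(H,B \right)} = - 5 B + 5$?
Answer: $- \frac{1982819}{123} \approx -16120.0$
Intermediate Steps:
$p{\left(H,B \right)} = 5 - 5 B$
$L{\left(G \right)} = 25$
$y = 961$ ($y = \left(25 + 6\right)^{2} = 31^{2} = 961$)
$109 \left(\frac{50 + 54}{y + 23} - 148\right) = 109 \left(\frac{50 + 54}{961 + 23} - 148\right) = 109 \left(\frac{104}{984} - 148\right) = 109 \left(104 \cdot \frac{1}{984} - 148\right) = 109 \left(\frac{13}{123} - 148\right) = 109 \left(- \frac{18191}{123}\right) = - \frac{1982819}{123}$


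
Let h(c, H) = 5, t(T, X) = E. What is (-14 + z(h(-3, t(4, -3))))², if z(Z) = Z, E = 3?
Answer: 81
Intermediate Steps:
t(T, X) = 3
(-14 + z(h(-3, t(4, -3))))² = (-14 + 5)² = (-9)² = 81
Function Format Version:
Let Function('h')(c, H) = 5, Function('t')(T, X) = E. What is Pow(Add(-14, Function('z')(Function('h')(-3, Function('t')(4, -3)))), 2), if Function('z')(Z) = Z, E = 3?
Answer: 81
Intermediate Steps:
Function('t')(T, X) = 3
Pow(Add(-14, Function('z')(Function('h')(-3, Function('t')(4, -3)))), 2) = Pow(Add(-14, 5), 2) = Pow(-9, 2) = 81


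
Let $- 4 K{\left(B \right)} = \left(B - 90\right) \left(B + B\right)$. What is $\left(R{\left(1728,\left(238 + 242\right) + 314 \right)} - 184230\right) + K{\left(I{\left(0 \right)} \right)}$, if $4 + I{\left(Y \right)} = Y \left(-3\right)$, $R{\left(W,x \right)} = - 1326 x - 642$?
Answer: $-1237904$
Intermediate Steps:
$R{\left(W,x \right)} = -642 - 1326 x$
$I{\left(Y \right)} = -4 - 3 Y$ ($I{\left(Y \right)} = -4 + Y \left(-3\right) = -4 - 3 Y$)
$K{\left(B \right)} = - \frac{B \left(-90 + B\right)}{2}$ ($K{\left(B \right)} = - \frac{\left(B - 90\right) \left(B + B\right)}{4} = - \frac{\left(-90 + B\right) 2 B}{4} = - \frac{2 B \left(-90 + B\right)}{4} = - \frac{B \left(-90 + B\right)}{2}$)
$\left(R{\left(1728,\left(238 + 242\right) + 314 \right)} - 184230\right) + K{\left(I{\left(0 \right)} \right)} = \left(\left(-642 - 1326 \left(\left(238 + 242\right) + 314\right)\right) - 184230\right) + \frac{\left(-4 - 0\right) \left(90 - \left(-4 - 0\right)\right)}{2} = \left(\left(-642 - 1326 \left(480 + 314\right)\right) - 184230\right) + \frac{\left(-4 + 0\right) \left(90 - \left(-4 + 0\right)\right)}{2} = \left(\left(-642 - 1052844\right) - 184230\right) + \frac{1}{2} \left(-4\right) \left(90 - -4\right) = \left(\left(-642 - 1052844\right) - 184230\right) + \frac{1}{2} \left(-4\right) \left(90 + 4\right) = \left(-1053486 - 184230\right) + \frac{1}{2} \left(-4\right) 94 = -1237716 - 188 = -1237904$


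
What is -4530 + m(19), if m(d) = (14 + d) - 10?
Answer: -4507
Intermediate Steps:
m(d) = 4 + d
-4530 + m(19) = -4530 + (4 + 19) = -4530 + 23 = -4507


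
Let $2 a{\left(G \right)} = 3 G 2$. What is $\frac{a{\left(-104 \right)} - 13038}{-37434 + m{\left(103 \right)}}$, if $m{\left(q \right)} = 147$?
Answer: $\frac{4450}{12429} \approx 0.35803$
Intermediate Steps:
$a{\left(G \right)} = 3 G$ ($a{\left(G \right)} = \frac{3 G 2}{2} = \frac{6 G}{2} = 3 G$)
$\frac{a{\left(-104 \right)} - 13038}{-37434 + m{\left(103 \right)}} = \frac{3 \left(-104\right) - 13038}{-37434 + 147} = \frac{-312 - 13038}{-37287} = \left(-13350\right) \left(- \frac{1}{37287}\right) = \frac{4450}{12429}$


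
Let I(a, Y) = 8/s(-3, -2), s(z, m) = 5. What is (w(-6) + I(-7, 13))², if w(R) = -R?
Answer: 1444/25 ≈ 57.760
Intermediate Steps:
I(a, Y) = 8/5
(w(-6) + I(-7, 13))² = (-1*(-6) + 8/5)² = (6 + 8/5)² = (38/5)² = 1444/25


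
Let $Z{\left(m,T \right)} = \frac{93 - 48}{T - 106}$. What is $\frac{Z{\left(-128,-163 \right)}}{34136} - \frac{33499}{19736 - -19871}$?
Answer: $- \frac{307609163731}{363694604488} \approx -0.84579$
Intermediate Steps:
$Z{\left(m,T \right)} = \frac{45}{-106 + T}$
$\frac{Z{\left(-128,-163 \right)}}{34136} - \frac{33499}{19736 - -19871} = \frac{45 \frac{1}{-106 - 163}}{34136} - \frac{33499}{19736 - -19871} = \frac{45}{-269} \cdot \frac{1}{34136} - \frac{33499}{19736 + 19871} = 45 \left(- \frac{1}{269}\right) \frac{1}{34136} - \frac{33499}{39607} = \left(- \frac{45}{269}\right) \frac{1}{34136} - \frac{33499}{39607} = - \frac{45}{9182584} - \frac{33499}{39607} = - \frac{307609163731}{363694604488}$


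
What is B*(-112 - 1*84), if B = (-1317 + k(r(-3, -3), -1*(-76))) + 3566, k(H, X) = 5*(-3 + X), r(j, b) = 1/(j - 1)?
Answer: -512344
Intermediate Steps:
r(j, b) = 1/(-1 + j)
k(H, X) = -15 + 5*X
B = 2614 (B = (-1317 + (-15 + 5*(-1*(-76)))) + 3566 = (-1317 + (-15 + 5*76)) + 3566 = (-1317 + (-15 + 380)) + 3566 = (-1317 + 365) + 3566 = -952 + 3566 = 2614)
B*(-112 - 1*84) = 2614*(-112 - 1*84) = 2614*(-112 - 84) = 2614*(-196) = -512344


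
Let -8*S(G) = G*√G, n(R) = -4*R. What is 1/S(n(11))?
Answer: -I*√11/121 ≈ -0.02741*I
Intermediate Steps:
S(G) = -G^(3/2)/8 (S(G) = -G*√G/8 = -G^(3/2)/8)
1/S(n(11)) = 1/(-(-88*I*√11)/8) = 1/(-(-11)*I*√11) = 1/(11*I*√11) = -I*√11/121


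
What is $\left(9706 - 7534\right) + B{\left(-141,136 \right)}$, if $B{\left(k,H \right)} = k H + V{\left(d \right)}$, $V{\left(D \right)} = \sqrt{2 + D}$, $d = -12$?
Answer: $-17004 + i \sqrt{10} \approx -17004.0 + 3.1623 i$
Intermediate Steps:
$B{\left(k,H \right)} = i \sqrt{10} + H k$ ($B{\left(k,H \right)} = k H + \sqrt{2 - 12} = H k + \sqrt{-10} = H k + i \sqrt{10} = i \sqrt{10} + H k$)
$\left(9706 - 7534\right) + B{\left(-141,136 \right)} = \left(9706 - 7534\right) + \left(i \sqrt{10} + 136 \left(-141\right)\right) = 2172 - \left(19176 - i \sqrt{10}\right) = -17004 + i \sqrt{10}$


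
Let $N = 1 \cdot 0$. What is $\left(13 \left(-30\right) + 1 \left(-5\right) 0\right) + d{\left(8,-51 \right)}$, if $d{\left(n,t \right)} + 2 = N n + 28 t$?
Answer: $-1820$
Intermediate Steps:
$N = 0$
$d{\left(n,t \right)} = -2 + 28 t$ ($d{\left(n,t \right)} = -2 + \left(0 n + 28 t\right) = -2 + \left(0 + 28 t\right) = -2 + 28 t$)
$\left(13 \left(-30\right) + 1 \left(-5\right) 0\right) + d{\left(8,-51 \right)} = \left(13 \left(-30\right) + 1 \left(-5\right) 0\right) + \left(-2 + 28 \left(-51\right)\right) = \left(-390 - 0\right) - 1430 = \left(-390 + 0\right) - 1430 = -390 - 1430 = -1820$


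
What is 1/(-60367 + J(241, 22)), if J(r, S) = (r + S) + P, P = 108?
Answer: -1/59996 ≈ -1.6668e-5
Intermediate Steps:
J(r, S) = 108 + S + r (J(r, S) = (r + S) + 108 = (S + r) + 108 = 108 + S + r)
1/(-60367 + J(241, 22)) = 1/(-60367 + (108 + 22 + 241)) = 1/(-60367 + 371) = 1/(-59996) = -1/59996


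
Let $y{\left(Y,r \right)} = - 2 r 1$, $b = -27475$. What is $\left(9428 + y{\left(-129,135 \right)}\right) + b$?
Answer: $-18317$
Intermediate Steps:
$y{\left(Y,r \right)} = - 2 r$
$\left(9428 + y{\left(-129,135 \right)}\right) + b = \left(9428 - 270\right) - 27475 = 9158 - 27475 = -18317$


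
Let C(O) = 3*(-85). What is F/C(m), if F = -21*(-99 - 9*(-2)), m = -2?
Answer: -567/85 ≈ -6.6706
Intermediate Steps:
C(O) = -255
F = 1701 (F = -21*(-99 + 18) = -21*(-81) = 1701)
F/C(m) = 1701/(-255) = 1701*(-1/255) = -567/85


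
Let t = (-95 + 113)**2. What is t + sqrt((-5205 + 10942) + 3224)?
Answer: 324 + sqrt(8961) ≈ 418.66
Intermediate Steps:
t = 324 (t = 18**2 = 324)
t + sqrt((-5205 + 10942) + 3224) = 324 + sqrt((-5205 + 10942) + 3224) = 324 + sqrt(5737 + 3224) = 324 + sqrt(8961)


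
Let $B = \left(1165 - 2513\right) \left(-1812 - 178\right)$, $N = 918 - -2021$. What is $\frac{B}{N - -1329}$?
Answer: $\frac{670630}{1067} \approx 628.52$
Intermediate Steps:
$N = 2939$ ($N = 918 + 2021 = 2939$)
$B = 2682520$ ($B = \left(-1348\right) \left(-1990\right) = 2682520$)
$\frac{B}{N - -1329} = \frac{2682520}{2939 - -1329} = \frac{2682520}{2939 + 1329} = \frac{2682520}{4268} = 2682520 \cdot \frac{1}{4268} = \frac{670630}{1067}$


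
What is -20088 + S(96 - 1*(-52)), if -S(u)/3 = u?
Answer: -20532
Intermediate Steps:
S(u) = -3*u
-20088 + S(96 - 1*(-52)) = -20088 - 3*(96 - 1*(-52)) = -20088 - 3*(96 + 52) = -20088 - 3*148 = -20088 - 444 = -20532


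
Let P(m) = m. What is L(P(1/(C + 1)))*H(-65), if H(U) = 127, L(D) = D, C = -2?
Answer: -127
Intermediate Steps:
L(P(1/(C + 1)))*H(-65) = 127/(-2 + 1) = 127/(-1) = -1*127 = -127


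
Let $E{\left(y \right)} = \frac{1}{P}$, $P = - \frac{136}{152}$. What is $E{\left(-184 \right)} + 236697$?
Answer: $\frac{4023830}{17} \approx 2.367 \cdot 10^{5}$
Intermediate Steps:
$P = - \frac{17}{19}$ ($P = \left(-136\right) \frac{1}{152} = - \frac{17}{19} \approx -0.89474$)
$E{\left(y \right)} = - \frac{19}{17}$ ($E{\left(y \right)} = \frac{1}{- \frac{17}{19}} = - \frac{19}{17}$)
$E{\left(-184 \right)} + 236697 = - \frac{19}{17} + 236697 = \frac{4023830}{17}$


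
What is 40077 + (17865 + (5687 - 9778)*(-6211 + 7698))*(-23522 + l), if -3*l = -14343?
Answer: 113672676009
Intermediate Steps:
l = 4781 (l = -⅓*(-14343) = 4781)
40077 + (17865 + (5687 - 9778)*(-6211 + 7698))*(-23522 + l) = 40077 + (17865 + (5687 - 9778)*(-6211 + 7698))*(-23522 + 4781) = 40077 + (17865 - 4091*1487)*(-18741) = 40077 + (17865 - 6083317)*(-18741) = 40077 - 6065452*(-18741) = 40077 + 113672635932 = 113672676009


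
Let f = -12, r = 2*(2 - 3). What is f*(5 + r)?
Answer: -36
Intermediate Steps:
r = -2 (r = 2*(-1) = -2)
f*(5 + r) = -12*(5 - 2) = -12*3 = -36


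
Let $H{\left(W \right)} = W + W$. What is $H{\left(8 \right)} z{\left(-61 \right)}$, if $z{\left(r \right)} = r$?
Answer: $-976$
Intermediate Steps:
$H{\left(W \right)} = 2 W$
$H{\left(8 \right)} z{\left(-61 \right)} = 2 \cdot 8 \left(-61\right) = 16 \left(-61\right) = -976$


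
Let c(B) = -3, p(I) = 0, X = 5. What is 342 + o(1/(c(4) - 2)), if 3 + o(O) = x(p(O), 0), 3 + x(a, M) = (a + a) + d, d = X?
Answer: 341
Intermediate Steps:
d = 5
x(a, M) = 2 + 2*a (x(a, M) = -3 + ((a + a) + 5) = -3 + (2*a + 5) = -3 + (5 + 2*a) = 2 + 2*a)
o(O) = -1 (o(O) = -3 + (2 + 2*0) = -3 + (2 + 0) = -3 + 2 = -1)
342 + o(1/(c(4) - 2)) = 342 - 1 = 341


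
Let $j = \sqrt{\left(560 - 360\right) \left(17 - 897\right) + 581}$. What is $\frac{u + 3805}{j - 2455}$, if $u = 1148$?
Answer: $- \frac{12159615}{6202444} - \frac{14859 i \sqrt{19491}}{6202444} \approx -1.9605 - 0.33446 i$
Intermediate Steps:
$j = 3 i \sqrt{19491}$ ($j = \sqrt{200 \left(-880\right) + 581} = \sqrt{-176000 + 581} = \sqrt{-175419} = 3 i \sqrt{19491} \approx 418.83 i$)
$\frac{u + 3805}{j - 2455} = \frac{1148 + 3805}{3 i \sqrt{19491} - 2455} = \frac{4953}{-2455 + 3 i \sqrt{19491}}$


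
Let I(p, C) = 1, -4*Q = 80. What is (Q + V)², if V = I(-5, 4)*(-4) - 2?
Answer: 676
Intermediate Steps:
Q = -20 (Q = -¼*80 = -20)
V = -6 (V = 1*(-4) - 2 = -4 - 2 = -6)
(Q + V)² = (-20 - 6)² = (-26)² = 676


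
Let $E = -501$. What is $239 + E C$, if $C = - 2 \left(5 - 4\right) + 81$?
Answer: $-39340$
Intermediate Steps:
$C = 79$ ($C = \left(-2\right) 1 + 81 = -2 + 81 = 79$)
$239 + E C = 239 - 39579 = -39340$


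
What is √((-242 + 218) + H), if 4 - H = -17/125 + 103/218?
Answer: I*√604044210/5450 ≈ 4.5096*I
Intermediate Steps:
H = 99831/27250 (H = 4 - (-17/125 + 103/218) = 4 - 1*9169/27250 = 4 - 9169/27250 = 99831/27250 ≈ 3.6635)
√((-242 + 218) + H) = √((-242 + 218) + 99831/27250) = √(-24 + 99831/27250) = √(-554169/27250) = I*√604044210/5450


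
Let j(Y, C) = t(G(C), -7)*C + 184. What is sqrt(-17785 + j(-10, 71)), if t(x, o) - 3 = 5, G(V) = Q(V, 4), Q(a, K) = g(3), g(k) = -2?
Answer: I*sqrt(17033) ≈ 130.51*I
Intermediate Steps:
Q(a, K) = -2
G(V) = -2
t(x, o) = 8 (t(x, o) = 3 + 5 = 8)
j(Y, C) = 184 + 8*C (j(Y, C) = 8*C + 184 = 184 + 8*C)
sqrt(-17785 + j(-10, 71)) = sqrt(-17785 + (184 + 8*71)) = sqrt(-17785 + (184 + 568)) = sqrt(-17785 + 752) = sqrt(-17033) = I*sqrt(17033)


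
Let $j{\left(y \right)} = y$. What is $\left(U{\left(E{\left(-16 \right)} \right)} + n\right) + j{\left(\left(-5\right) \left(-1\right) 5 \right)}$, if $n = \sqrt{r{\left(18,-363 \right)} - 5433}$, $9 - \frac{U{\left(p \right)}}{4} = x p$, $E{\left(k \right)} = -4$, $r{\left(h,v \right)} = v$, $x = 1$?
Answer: $77 + 6 i \sqrt{161} \approx 77.0 + 76.131 i$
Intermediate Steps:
$U{\left(p \right)} = 36 - 4 p$ ($U{\left(p \right)} = 36 - 4 \cdot 1 p = 36 - 4 p$)
$n = 6 i \sqrt{161}$ ($n = \sqrt{-363 - 5433} = \sqrt{-5796} = 6 i \sqrt{161} \approx 76.131 i$)
$\left(U{\left(E{\left(-16 \right)} \right)} + n\right) + j{\left(\left(-5\right) \left(-1\right) 5 \right)} = \left(\left(36 - -16\right) + 6 i \sqrt{161}\right) + \left(-5\right) \left(-1\right) 5 = \left(\left(36 + 16\right) + 6 i \sqrt{161}\right) + 5 \cdot 5 = \left(52 + 6 i \sqrt{161}\right) + 25 = 77 + 6 i \sqrt{161}$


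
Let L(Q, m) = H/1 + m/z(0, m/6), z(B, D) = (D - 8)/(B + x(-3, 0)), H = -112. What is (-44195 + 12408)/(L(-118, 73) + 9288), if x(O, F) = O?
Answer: -794675/228086 ≈ -3.4841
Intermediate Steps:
z(B, D) = (-8 + D)/(-3 + B) (z(B, D) = (D - 8)/(B - 3) = (-8 + D)/(-3 + B))
L(Q, m) = -112 + m/(8/3 - m/18) (L(Q, m) = -112/1 + m/(((-8 + m/6)/(-3 + 0))) = -112*1 + m/(((-8 + m*(⅙))/(-3))) = -112 + m/((-(-8 + m/6)/3)) = -112 + m/(8/3 - m/18))
(-44195 + 12408)/(L(-118, 73) + 9288) = (-44195 + 12408)/(2*(-2688 + 65*73)/(48 - 1*73) + 9288) = -31787/(2*(-2688 + 4745)/(48 - 73) + 9288) = -31787/(2*2057/(-25) + 9288) = -31787/(2*(-1/25)*2057 + 9288) = -31787/(-4114/25 + 9288) = -31787/228086/25 = -31787*25/228086 = -794675/228086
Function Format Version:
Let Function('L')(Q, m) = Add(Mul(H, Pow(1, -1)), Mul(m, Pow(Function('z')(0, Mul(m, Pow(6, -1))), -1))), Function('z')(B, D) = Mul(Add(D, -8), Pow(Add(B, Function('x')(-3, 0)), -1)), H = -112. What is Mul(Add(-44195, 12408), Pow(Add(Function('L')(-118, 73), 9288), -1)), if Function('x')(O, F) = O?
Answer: Rational(-794675, 228086) ≈ -3.4841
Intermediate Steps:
Function('z')(B, D) = Mul(Pow(Add(-3, B), -1), Add(-8, D)) (Function('z')(B, D) = Mul(Add(D, -8), Pow(Add(B, -3), -1)) = Mul(Add(-8, D), Pow(Add(-3, B), -1)) = Mul(Pow(Add(-3, B), -1), Add(-8, D)))
Function('L')(Q, m) = Add(-112, Mul(m, Pow(Add(Rational(8, 3), Mul(Rational(-1, 18), m)), -1))) (Function('L')(Q, m) = Add(Mul(-112, Pow(1, -1)), Mul(m, Pow(Mul(Pow(Add(-3, 0), -1), Add(-8, Mul(m, Pow(6, -1)))), -1))) = Add(Mul(-112, 1), Mul(m, Pow(Mul(Pow(-3, -1), Add(-8, Mul(m, Rational(1, 6)))), -1))) = Add(-112, Mul(m, Pow(Mul(Rational(-1, 3), Add(-8, Mul(Rational(1, 6), m))), -1))) = Add(-112, Mul(m, Pow(Add(Rational(8, 3), Mul(Rational(-1, 18), m)), -1))))
Mul(Add(-44195, 12408), Pow(Add(Function('L')(-118, 73), 9288), -1)) = Mul(Add(-44195, 12408), Pow(Add(Mul(2, Pow(Add(48, Mul(-1, 73)), -1), Add(-2688, Mul(65, 73))), 9288), -1)) = Mul(-31787, Pow(Add(Mul(2, Pow(Add(48, -73), -1), Add(-2688, 4745)), 9288), -1)) = Mul(-31787, Pow(Add(Mul(2, Pow(-25, -1), 2057), 9288), -1)) = Mul(-31787, Pow(Add(Mul(2, Rational(-1, 25), 2057), 9288), -1)) = Mul(-31787, Pow(Add(Rational(-4114, 25), 9288), -1)) = Mul(-31787, Pow(Rational(228086, 25), -1)) = Mul(-31787, Rational(25, 228086)) = Rational(-794675, 228086)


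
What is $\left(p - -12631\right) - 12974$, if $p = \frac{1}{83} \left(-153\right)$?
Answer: $- \frac{28622}{83} \approx -344.84$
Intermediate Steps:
$p = - \frac{153}{83}$ ($p = \frac{1}{83} \left(-153\right) = - \frac{153}{83} \approx -1.8434$)
$\left(p - -12631\right) - 12974 = \left(- \frac{153}{83} - -12631\right) - 12974 = \left(- \frac{153}{83} + 12631\right) - 12974 = \frac{1048220}{83} - 12974 = - \frac{28622}{83}$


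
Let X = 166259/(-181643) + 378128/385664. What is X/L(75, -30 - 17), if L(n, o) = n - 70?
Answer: 285262083/21891614360 ≈ 0.013031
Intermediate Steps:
X = 285262083/4378322872 (X = 166259*(-1/181643) + 378128*(1/385664) = -166259/181643 + 23633/24104 = 285262083/4378322872 ≈ 0.065153)
L(n, o) = -70 + n
X/L(75, -30 - 17) = 285262083/(4378322872*(-70 + 75)) = (285262083/4378322872)/5 = (285262083/4378322872)*(⅕) = 285262083/21891614360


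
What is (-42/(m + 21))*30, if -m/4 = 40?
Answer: 1260/139 ≈ 9.0647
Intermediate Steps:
m = -160 (m = -4*40 = -160)
(-42/(m + 21))*30 = (-42/(-160 + 21))*30 = (-42/(-139))*30 = -1/139*(-42)*30 = (42/139)*30 = 1260/139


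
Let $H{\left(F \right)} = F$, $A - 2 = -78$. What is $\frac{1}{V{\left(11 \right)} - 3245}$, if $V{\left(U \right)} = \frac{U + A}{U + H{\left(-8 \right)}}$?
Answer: $- \frac{3}{9800} \approx -0.00030612$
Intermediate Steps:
$A = -76$ ($A = 2 - 78 = -76$)
$V{\left(U \right)} = \frac{-76 + U}{-8 + U}$ ($V{\left(U \right)} = \frac{U - 76}{U - 8} = \frac{-76 + U}{-8 + U}$)
$\frac{1}{V{\left(11 \right)} - 3245} = \frac{1}{\frac{-76 + 11}{-8 + 11} - 3245} = \frac{1}{\frac{1}{3} \left(-65\right) - 3245} = \frac{1}{- \frac{65}{3} - 3245} = \frac{1}{- \frac{9800}{3}} = - \frac{3}{9800}$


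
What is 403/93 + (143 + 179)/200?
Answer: 1783/300 ≈ 5.9433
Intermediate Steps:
403/93 + (143 + 179)/200 = 403*(1/93) + 322*(1/200) = 13/3 + 161/100 = 1783/300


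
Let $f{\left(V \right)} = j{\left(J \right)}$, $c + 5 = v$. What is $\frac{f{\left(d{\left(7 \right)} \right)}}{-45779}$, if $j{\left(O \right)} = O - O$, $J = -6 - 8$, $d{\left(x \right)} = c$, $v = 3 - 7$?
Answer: $0$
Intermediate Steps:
$v = -4$ ($v = 3 - 7 = -4$)
$c = -9$ ($c = -5 - 4 = -9$)
$d{\left(x \right)} = -9$
$J = -14$ ($J = -6 - 8 = -14$)
$j{\left(O \right)} = 0$
$f{\left(V \right)} = 0$
$\frac{f{\left(d{\left(7 \right)} \right)}}{-45779} = \frac{0}{-45779} = 0 \left(- \frac{1}{45779}\right) = 0$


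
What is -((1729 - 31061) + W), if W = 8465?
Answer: 20867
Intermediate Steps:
-((1729 - 31061) + W) = -((1729 - 31061) + 8465) = -(-29332 + 8465) = -1*(-20867) = 20867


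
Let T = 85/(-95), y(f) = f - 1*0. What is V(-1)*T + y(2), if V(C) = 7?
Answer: -81/19 ≈ -4.2632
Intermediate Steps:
y(f) = f (y(f) = f + 0 = f)
T = -17/19 (T = 85*(-1/95) = -17/19 ≈ -0.89474)
V(-1)*T + y(2) = 7*(-17/19) + 2 = -119/19 + 2 = -81/19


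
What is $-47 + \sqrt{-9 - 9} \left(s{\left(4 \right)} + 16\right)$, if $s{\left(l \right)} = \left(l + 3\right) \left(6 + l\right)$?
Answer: $-47 + 258 i \sqrt{2} \approx -47.0 + 364.87 i$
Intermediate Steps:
$s{\left(l \right)} = \left(3 + l\right) \left(6 + l\right)$
$-47 + \sqrt{-9 - 9} \left(s{\left(4 \right)} + 16\right) = -47 + \sqrt{-9 - 9} \left(\left(18 + 4^{2} + 9 \cdot 4\right) + 16\right) = -47 + \sqrt{-18} \left(\left(18 + 16 + 36\right) + 16\right) = -47 + 3 i \sqrt{2} \left(70 + 16\right) = -47 + 3 i \sqrt{2} \cdot 86 = -47 + 258 i \sqrt{2}$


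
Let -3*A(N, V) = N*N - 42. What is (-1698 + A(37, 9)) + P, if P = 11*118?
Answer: -2527/3 ≈ -842.33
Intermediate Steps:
A(N, V) = 14 - N²/3 (A(N, V) = -(N*N - 42)/3 = -(N² - 42)/3 = -(-42 + N²)/3 = 14 - N²/3)
P = 1298
(-1698 + A(37, 9)) + P = (-1698 + (14 - ⅓*37²)) + 1298 = (-1698 + (14 - ⅓*1369)) + 1298 = (-1698 + (14 - 1369/3)) + 1298 = (-1698 - 1327/3) + 1298 = -6421/3 + 1298 = -2527/3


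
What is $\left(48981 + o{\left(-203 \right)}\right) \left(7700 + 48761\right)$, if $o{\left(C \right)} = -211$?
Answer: $2753602970$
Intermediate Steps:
$\left(48981 + o{\left(-203 \right)}\right) \left(7700 + 48761\right) = \left(48981 - 211\right) \left(7700 + 48761\right) = 48770 \cdot 56461 = 2753602970$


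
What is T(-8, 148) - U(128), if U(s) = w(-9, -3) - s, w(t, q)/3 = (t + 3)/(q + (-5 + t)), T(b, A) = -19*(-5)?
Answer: 3773/17 ≈ 221.94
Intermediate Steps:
T(b, A) = 95
w(t, q) = 3*(3 + t)/(-5 + q + t) (w(t, q) = 3*((t + 3)/(q + (-5 + t))) = 3*((3 + t)/(-5 + q + t)) = 3*(3 + t)/(-5 + q + t))
U(s) = 18/17 - s (U(s) = 3*(3 - 9)/(-5 - 3 - 9) - s = 3*(-6)/(-17) - s = 3*(-1/17)*(-6) - s = 18/17 - s)
T(-8, 148) - U(128) = 95 - (18/17 - 1*128) = 95 - (18/17 - 128) = 95 - 1*(-2158/17) = 95 + 2158/17 = 3773/17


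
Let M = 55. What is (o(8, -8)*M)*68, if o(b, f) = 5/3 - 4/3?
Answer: 3740/3 ≈ 1246.7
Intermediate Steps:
o(b, f) = 1/3 (o(b, f) = 5*(1/3) - 4*1/3 = 5/3 - 4/3 = 1/3)
(o(8, -8)*M)*68 = ((1/3)*55)*68 = (55/3)*68 = 3740/3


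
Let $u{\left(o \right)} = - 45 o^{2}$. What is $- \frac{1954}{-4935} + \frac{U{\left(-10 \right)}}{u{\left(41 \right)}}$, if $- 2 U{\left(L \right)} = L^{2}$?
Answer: $\frac{9870472}{24887205} \approx 0.39661$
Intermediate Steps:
$U{\left(L \right)} = - \frac{L^{2}}{2}$
$- \frac{1954}{-4935} + \frac{U{\left(-10 \right)}}{u{\left(41 \right)}} = - \frac{1954}{-4935} + \frac{\left(- \frac{1}{2}\right) \left(-10\right)^{2}}{\left(-45\right) 41^{2}} = \left(-1954\right) \left(- \frac{1}{4935}\right) + \frac{\left(- \frac{1}{2}\right) 100}{\left(-45\right) 1681} = \frac{1954}{4935} - \frac{50}{-75645} = \frac{1954}{4935} - - \frac{10}{15129} = \frac{1954}{4935} + \frac{10}{15129} = \frac{9870472}{24887205}$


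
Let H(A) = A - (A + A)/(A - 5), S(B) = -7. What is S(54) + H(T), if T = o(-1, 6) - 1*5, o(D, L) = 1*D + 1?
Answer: -13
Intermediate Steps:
o(D, L) = 1 + D (o(D, L) = D + 1 = 1 + D)
T = -5 (T = (1 - 1) - 1*5 = 0 - 5 = -5)
H(A) = A - 2*A/(-5 + A)
S(54) + H(T) = -7 - 5*(-7 - 5)/(-5 - 5) = -7 - 5*(-12)/(-10) = -7 - 5*(-⅒)*(-12) = -7 - 6 = -13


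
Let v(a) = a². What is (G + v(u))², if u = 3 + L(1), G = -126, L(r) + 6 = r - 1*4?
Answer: 8100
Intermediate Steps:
L(r) = -10 + r (L(r) = -6 + (r - 1*4) = -6 + (r - 4) = -6 + (-4 + r) = -10 + r)
u = -6 (u = 3 + (-10 + 1) = 3 - 9 = -6)
(G + v(u))² = (-126 + (-6)²)² = (-126 + 36)² = (-90)² = 8100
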